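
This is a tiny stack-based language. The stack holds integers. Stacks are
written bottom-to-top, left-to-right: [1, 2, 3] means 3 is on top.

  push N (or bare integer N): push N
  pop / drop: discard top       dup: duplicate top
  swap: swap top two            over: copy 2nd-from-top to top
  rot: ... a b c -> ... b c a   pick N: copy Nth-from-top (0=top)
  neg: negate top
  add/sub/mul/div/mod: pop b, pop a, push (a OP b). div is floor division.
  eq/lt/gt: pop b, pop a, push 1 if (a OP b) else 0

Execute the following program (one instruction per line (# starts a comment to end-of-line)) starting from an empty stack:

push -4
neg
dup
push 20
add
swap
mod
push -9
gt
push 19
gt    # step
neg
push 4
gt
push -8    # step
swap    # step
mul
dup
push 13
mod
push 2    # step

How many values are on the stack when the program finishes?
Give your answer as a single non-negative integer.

After 'push -4': stack = [-4] (depth 1)
After 'neg': stack = [4] (depth 1)
After 'dup': stack = [4, 4] (depth 2)
After 'push 20': stack = [4, 4, 20] (depth 3)
After 'add': stack = [4, 24] (depth 2)
After 'swap': stack = [24, 4] (depth 2)
After 'mod': stack = [0] (depth 1)
After 'push -9': stack = [0, -9] (depth 2)
After 'gt': stack = [1] (depth 1)
After 'push 19': stack = [1, 19] (depth 2)
  ...
After 'neg': stack = [0] (depth 1)
After 'push 4': stack = [0, 4] (depth 2)
After 'gt': stack = [0] (depth 1)
After 'push -8': stack = [0, -8] (depth 2)
After 'swap': stack = [-8, 0] (depth 2)
After 'mul': stack = [0] (depth 1)
After 'dup': stack = [0, 0] (depth 2)
After 'push 13': stack = [0, 0, 13] (depth 3)
After 'mod': stack = [0, 0] (depth 2)
After 'push 2': stack = [0, 0, 2] (depth 3)

Answer: 3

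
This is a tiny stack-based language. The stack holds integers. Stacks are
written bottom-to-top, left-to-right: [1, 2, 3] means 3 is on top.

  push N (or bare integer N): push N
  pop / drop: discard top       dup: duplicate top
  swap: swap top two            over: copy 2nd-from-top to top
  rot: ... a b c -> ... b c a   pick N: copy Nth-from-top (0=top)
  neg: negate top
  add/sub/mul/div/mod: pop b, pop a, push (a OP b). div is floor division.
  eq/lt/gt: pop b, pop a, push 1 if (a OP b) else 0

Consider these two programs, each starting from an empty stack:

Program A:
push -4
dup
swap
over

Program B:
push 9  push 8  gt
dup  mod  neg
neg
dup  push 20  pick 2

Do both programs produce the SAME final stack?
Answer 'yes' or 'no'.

Answer: no

Derivation:
Program A trace:
  After 'push -4': [-4]
  After 'dup': [-4, -4]
  After 'swap': [-4, -4]
  After 'over': [-4, -4, -4]
Program A final stack: [-4, -4, -4]

Program B trace:
  After 'push 9': [9]
  After 'push 8': [9, 8]
  After 'gt': [1]
  After 'dup': [1, 1]
  After 'mod': [0]
  After 'neg': [0]
  After 'neg': [0]
  After 'dup': [0, 0]
  After 'push 20': [0, 0, 20]
  After 'pick 2': [0, 0, 20, 0]
Program B final stack: [0, 0, 20, 0]
Same: no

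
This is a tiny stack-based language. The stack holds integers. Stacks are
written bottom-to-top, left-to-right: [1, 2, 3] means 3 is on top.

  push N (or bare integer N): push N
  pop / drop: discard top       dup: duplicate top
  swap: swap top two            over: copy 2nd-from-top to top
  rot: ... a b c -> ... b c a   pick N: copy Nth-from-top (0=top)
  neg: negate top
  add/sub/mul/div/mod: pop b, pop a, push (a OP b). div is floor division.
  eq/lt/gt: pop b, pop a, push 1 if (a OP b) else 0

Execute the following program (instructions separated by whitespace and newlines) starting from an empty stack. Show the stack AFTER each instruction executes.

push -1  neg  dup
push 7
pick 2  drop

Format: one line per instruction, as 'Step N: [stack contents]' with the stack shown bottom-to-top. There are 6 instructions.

Step 1: [-1]
Step 2: [1]
Step 3: [1, 1]
Step 4: [1, 1, 7]
Step 5: [1, 1, 7, 1]
Step 6: [1, 1, 7]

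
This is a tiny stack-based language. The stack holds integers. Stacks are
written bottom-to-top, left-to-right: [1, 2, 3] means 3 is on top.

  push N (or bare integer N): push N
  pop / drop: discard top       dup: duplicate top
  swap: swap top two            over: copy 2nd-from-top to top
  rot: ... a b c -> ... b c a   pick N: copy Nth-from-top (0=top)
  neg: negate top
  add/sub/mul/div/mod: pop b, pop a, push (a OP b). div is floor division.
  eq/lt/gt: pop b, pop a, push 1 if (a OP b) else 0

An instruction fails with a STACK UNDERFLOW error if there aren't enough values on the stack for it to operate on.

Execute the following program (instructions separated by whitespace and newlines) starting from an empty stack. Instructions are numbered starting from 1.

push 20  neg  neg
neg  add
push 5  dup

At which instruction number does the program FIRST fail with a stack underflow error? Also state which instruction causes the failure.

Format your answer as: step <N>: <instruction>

Answer: step 5: add

Derivation:
Step 1 ('push 20'): stack = [20], depth = 1
Step 2 ('neg'): stack = [-20], depth = 1
Step 3 ('neg'): stack = [20], depth = 1
Step 4 ('neg'): stack = [-20], depth = 1
Step 5 ('add'): needs 2 value(s) but depth is 1 — STACK UNDERFLOW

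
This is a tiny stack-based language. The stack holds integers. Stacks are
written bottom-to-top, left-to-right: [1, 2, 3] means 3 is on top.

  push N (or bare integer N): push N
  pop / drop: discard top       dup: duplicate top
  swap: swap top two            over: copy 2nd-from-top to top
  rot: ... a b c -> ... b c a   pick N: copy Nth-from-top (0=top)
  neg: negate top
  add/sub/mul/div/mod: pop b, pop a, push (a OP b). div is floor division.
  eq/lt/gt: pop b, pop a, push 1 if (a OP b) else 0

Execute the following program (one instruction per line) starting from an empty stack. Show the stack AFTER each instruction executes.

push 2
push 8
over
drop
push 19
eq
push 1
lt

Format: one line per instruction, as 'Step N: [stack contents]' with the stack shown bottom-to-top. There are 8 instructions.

Step 1: [2]
Step 2: [2, 8]
Step 3: [2, 8, 2]
Step 4: [2, 8]
Step 5: [2, 8, 19]
Step 6: [2, 0]
Step 7: [2, 0, 1]
Step 8: [2, 1]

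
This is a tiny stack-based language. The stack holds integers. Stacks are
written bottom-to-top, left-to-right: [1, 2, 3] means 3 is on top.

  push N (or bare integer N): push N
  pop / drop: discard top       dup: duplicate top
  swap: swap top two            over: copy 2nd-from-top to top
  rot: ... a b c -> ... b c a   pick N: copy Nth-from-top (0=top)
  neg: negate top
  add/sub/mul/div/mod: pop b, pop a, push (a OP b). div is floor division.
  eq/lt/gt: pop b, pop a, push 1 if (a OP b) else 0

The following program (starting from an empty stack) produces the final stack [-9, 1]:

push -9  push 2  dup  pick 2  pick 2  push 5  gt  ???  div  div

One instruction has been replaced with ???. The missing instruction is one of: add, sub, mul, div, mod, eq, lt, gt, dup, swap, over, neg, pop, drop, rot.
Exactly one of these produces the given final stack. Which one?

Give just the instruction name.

Answer: lt

Derivation:
Stack before ???: [-9, 2, 2, -9, 0]
Stack after ???:  [-9, 2, 2, 1]
The instruction that transforms [-9, 2, 2, -9, 0] -> [-9, 2, 2, 1] is: lt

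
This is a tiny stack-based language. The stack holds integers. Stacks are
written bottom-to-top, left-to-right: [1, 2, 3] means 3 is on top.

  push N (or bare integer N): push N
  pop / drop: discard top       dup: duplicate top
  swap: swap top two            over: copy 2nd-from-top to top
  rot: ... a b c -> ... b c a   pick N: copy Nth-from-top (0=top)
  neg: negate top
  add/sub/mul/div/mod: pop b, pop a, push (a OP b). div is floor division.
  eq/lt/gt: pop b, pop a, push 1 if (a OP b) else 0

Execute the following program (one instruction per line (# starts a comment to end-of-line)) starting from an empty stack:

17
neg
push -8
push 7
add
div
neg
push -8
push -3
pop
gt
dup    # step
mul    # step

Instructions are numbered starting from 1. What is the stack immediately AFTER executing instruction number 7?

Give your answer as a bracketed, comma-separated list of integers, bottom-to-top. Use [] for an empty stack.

Step 1 ('17'): [17]
Step 2 ('neg'): [-17]
Step 3 ('push -8'): [-17, -8]
Step 4 ('push 7'): [-17, -8, 7]
Step 5 ('add'): [-17, -1]
Step 6 ('div'): [17]
Step 7 ('neg'): [-17]

Answer: [-17]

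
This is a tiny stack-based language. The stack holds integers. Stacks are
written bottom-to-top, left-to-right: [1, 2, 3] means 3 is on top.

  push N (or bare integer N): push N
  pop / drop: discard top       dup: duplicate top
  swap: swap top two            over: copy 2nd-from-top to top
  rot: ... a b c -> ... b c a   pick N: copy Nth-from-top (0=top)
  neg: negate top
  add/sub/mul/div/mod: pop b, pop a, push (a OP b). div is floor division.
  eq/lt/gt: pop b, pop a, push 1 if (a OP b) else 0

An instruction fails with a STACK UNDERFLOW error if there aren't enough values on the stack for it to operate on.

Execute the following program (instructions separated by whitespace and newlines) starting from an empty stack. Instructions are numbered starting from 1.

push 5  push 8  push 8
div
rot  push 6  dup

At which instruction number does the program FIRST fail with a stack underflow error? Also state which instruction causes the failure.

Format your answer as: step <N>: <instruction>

Step 1 ('push 5'): stack = [5], depth = 1
Step 2 ('push 8'): stack = [5, 8], depth = 2
Step 3 ('push 8'): stack = [5, 8, 8], depth = 3
Step 4 ('div'): stack = [5, 1], depth = 2
Step 5 ('rot'): needs 3 value(s) but depth is 2 — STACK UNDERFLOW

Answer: step 5: rot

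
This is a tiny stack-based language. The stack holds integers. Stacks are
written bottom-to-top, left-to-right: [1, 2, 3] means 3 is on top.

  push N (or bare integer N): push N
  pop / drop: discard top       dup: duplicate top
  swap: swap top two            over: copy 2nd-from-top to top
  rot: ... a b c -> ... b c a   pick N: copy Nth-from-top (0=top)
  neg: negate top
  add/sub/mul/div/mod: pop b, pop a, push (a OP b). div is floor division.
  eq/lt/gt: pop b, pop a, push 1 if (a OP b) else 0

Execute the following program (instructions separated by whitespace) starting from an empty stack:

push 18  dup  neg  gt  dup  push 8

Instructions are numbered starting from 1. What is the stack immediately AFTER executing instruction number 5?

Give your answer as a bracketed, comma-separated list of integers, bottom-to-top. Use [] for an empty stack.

Answer: [1, 1]

Derivation:
Step 1 ('push 18'): [18]
Step 2 ('dup'): [18, 18]
Step 3 ('neg'): [18, -18]
Step 4 ('gt'): [1]
Step 5 ('dup'): [1, 1]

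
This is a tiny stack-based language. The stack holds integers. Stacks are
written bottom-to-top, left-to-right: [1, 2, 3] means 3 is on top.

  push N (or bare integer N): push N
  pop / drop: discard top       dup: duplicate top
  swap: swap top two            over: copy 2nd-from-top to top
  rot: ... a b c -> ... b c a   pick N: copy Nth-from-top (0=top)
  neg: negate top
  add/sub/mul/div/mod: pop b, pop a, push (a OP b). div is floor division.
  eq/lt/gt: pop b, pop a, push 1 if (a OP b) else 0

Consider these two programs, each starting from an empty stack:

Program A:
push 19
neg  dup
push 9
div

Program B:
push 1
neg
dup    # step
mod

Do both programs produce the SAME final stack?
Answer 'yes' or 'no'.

Program A trace:
  After 'push 19': [19]
  After 'neg': [-19]
  After 'dup': [-19, -19]
  After 'push 9': [-19, -19, 9]
  After 'div': [-19, -3]
Program A final stack: [-19, -3]

Program B trace:
  After 'push 1': [1]
  After 'neg': [-1]
  After 'dup': [-1, -1]
  After 'mod': [0]
Program B final stack: [0]
Same: no

Answer: no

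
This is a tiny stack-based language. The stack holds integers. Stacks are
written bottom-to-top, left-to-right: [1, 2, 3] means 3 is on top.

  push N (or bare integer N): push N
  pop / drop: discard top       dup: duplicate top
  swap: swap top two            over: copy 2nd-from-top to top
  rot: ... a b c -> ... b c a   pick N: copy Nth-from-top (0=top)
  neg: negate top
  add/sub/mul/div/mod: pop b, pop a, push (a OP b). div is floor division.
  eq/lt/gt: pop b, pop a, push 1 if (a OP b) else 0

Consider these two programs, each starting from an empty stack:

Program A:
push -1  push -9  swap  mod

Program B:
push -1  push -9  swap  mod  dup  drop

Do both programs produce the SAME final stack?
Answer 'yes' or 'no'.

Program A trace:
  After 'push -1': [-1]
  After 'push -9': [-1, -9]
  After 'swap': [-9, -1]
  After 'mod': [0]
Program A final stack: [0]

Program B trace:
  After 'push -1': [-1]
  After 'push -9': [-1, -9]
  After 'swap': [-9, -1]
  After 'mod': [0]
  After 'dup': [0, 0]
  After 'drop': [0]
Program B final stack: [0]
Same: yes

Answer: yes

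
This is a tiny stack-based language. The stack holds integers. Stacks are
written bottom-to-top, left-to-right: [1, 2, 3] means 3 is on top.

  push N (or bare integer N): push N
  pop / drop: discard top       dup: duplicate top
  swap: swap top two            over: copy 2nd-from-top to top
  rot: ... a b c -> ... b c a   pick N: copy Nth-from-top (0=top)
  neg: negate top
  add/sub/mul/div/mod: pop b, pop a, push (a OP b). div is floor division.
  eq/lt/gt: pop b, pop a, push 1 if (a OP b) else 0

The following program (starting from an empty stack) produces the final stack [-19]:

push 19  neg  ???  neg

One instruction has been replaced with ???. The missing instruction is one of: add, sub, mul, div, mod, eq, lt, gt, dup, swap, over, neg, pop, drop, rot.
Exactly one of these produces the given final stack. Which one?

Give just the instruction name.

Answer: neg

Derivation:
Stack before ???: [-19]
Stack after ???:  [19]
The instruction that transforms [-19] -> [19] is: neg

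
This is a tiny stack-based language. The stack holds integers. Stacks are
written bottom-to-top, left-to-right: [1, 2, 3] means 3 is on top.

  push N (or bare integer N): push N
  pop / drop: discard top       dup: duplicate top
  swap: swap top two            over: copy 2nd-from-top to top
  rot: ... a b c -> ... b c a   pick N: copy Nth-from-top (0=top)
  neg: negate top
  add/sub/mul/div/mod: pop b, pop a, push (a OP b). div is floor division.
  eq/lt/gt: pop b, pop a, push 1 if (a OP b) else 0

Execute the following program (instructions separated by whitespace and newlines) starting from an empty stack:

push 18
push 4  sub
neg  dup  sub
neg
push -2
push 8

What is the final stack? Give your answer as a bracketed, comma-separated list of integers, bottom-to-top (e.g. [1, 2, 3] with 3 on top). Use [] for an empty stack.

Answer: [0, -2, 8]

Derivation:
After 'push 18': [18]
After 'push 4': [18, 4]
After 'sub': [14]
After 'neg': [-14]
After 'dup': [-14, -14]
After 'sub': [0]
After 'neg': [0]
After 'push -2': [0, -2]
After 'push 8': [0, -2, 8]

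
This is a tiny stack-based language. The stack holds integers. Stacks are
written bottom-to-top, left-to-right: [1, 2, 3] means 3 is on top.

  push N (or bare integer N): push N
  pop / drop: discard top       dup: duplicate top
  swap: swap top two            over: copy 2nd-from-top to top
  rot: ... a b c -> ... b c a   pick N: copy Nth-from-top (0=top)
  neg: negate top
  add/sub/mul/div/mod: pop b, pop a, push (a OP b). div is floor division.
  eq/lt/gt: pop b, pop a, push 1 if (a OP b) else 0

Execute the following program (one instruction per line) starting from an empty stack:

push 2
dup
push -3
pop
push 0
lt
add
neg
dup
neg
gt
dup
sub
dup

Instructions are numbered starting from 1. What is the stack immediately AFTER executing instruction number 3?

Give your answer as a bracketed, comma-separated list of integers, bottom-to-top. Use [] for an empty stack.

Step 1 ('push 2'): [2]
Step 2 ('dup'): [2, 2]
Step 3 ('push -3'): [2, 2, -3]

Answer: [2, 2, -3]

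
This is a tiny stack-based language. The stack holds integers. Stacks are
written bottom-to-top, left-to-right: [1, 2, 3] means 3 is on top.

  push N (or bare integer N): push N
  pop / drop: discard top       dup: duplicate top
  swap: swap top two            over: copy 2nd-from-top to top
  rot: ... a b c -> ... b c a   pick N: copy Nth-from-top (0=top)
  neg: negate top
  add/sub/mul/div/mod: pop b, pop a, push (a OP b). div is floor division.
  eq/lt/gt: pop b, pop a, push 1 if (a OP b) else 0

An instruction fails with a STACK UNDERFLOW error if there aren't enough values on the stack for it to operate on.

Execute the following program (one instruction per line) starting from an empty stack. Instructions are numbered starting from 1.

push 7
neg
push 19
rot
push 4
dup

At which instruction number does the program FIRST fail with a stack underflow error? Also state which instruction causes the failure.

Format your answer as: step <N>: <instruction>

Answer: step 4: rot

Derivation:
Step 1 ('push 7'): stack = [7], depth = 1
Step 2 ('neg'): stack = [-7], depth = 1
Step 3 ('push 19'): stack = [-7, 19], depth = 2
Step 4 ('rot'): needs 3 value(s) but depth is 2 — STACK UNDERFLOW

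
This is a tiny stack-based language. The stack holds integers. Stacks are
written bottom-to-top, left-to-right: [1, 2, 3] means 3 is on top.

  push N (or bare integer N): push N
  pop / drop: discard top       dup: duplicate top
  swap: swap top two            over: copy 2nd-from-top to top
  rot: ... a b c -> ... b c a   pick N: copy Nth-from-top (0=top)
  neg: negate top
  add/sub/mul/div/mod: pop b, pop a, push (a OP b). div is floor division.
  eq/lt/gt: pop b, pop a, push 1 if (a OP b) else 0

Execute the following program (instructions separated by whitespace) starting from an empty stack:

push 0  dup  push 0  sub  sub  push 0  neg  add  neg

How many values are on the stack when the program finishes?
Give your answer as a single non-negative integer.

Answer: 1

Derivation:
After 'push 0': stack = [0] (depth 1)
After 'dup': stack = [0, 0] (depth 2)
After 'push 0': stack = [0, 0, 0] (depth 3)
After 'sub': stack = [0, 0] (depth 2)
After 'sub': stack = [0] (depth 1)
After 'push 0': stack = [0, 0] (depth 2)
After 'neg': stack = [0, 0] (depth 2)
After 'add': stack = [0] (depth 1)
After 'neg': stack = [0] (depth 1)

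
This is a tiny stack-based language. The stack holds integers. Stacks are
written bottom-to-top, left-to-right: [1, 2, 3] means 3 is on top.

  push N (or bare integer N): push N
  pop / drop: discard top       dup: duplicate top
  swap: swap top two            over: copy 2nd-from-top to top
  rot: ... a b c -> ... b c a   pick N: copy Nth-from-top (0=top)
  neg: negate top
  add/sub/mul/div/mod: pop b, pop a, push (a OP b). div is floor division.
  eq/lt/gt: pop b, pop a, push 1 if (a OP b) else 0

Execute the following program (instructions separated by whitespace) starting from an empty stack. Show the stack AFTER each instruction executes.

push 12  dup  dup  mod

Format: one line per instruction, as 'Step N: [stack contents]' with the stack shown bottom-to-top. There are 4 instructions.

Step 1: [12]
Step 2: [12, 12]
Step 3: [12, 12, 12]
Step 4: [12, 0]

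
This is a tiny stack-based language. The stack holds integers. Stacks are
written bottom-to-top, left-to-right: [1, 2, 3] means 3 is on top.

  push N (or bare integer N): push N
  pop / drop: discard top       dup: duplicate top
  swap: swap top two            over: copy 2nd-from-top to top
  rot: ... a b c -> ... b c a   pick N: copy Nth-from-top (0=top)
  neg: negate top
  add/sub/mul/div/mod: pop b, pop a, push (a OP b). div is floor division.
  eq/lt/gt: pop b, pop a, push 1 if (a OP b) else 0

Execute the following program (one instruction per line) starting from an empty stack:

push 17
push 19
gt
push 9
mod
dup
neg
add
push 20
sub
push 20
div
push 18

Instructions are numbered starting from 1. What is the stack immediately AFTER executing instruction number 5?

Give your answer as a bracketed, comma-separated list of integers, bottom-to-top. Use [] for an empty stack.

Step 1 ('push 17'): [17]
Step 2 ('push 19'): [17, 19]
Step 3 ('gt'): [0]
Step 4 ('push 9'): [0, 9]
Step 5 ('mod'): [0]

Answer: [0]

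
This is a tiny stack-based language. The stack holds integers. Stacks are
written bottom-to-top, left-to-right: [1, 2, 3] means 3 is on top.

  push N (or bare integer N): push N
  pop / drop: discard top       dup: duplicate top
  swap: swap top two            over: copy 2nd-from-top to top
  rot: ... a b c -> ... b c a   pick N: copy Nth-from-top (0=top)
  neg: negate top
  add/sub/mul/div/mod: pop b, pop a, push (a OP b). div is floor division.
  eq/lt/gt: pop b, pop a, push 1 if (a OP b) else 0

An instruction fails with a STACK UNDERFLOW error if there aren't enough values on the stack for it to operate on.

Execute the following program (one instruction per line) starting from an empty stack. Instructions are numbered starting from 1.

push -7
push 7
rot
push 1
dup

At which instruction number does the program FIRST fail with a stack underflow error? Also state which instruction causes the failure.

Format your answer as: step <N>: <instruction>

Answer: step 3: rot

Derivation:
Step 1 ('push -7'): stack = [-7], depth = 1
Step 2 ('push 7'): stack = [-7, 7], depth = 2
Step 3 ('rot'): needs 3 value(s) but depth is 2 — STACK UNDERFLOW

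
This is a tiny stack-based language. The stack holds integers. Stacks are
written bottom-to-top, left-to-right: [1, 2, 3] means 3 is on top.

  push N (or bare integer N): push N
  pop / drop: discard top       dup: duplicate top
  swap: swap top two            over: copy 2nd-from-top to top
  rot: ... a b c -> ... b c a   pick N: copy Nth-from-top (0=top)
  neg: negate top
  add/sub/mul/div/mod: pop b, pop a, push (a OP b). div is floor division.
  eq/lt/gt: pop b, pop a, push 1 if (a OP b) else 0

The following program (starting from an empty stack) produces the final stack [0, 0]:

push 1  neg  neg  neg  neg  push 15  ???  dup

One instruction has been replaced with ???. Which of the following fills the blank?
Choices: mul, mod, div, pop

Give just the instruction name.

Stack before ???: [1, 15]
Stack after ???:  [0]
Checking each choice:
  mul: produces [15, 15]
  mod: produces [1, 1]
  div: MATCH
  pop: produces [1, 1]


Answer: div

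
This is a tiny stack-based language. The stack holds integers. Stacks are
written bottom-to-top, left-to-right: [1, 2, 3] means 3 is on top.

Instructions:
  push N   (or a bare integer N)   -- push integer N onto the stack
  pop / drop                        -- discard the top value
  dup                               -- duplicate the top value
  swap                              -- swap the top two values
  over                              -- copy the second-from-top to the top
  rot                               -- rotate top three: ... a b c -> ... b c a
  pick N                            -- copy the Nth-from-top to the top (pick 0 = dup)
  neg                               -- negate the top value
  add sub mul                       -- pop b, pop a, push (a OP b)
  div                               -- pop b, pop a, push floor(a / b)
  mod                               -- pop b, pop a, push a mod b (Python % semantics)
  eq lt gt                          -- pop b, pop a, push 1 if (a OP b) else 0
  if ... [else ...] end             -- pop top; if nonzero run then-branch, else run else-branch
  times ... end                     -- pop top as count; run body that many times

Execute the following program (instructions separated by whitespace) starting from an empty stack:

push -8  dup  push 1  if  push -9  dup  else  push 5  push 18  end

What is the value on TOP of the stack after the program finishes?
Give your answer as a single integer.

After 'push -8': [-8]
After 'dup': [-8, -8]
After 'push 1': [-8, -8, 1]
After 'if': [-8, -8]
After 'push -9': [-8, -8, -9]
After 'dup': [-8, -8, -9, -9]

Answer: -9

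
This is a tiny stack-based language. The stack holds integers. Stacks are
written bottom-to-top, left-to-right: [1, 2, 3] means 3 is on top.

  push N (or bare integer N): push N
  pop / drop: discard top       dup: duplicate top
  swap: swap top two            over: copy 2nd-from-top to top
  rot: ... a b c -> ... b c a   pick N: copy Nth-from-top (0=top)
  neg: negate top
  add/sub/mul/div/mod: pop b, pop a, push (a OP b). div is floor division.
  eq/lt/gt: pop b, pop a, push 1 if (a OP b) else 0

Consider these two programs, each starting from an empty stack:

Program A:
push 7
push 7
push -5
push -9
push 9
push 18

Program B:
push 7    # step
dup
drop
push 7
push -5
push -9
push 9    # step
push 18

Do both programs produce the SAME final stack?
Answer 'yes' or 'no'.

Answer: yes

Derivation:
Program A trace:
  After 'push 7': [7]
  After 'push 7': [7, 7]
  After 'push -5': [7, 7, -5]
  After 'push -9': [7, 7, -5, -9]
  After 'push 9': [7, 7, -5, -9, 9]
  After 'push 18': [7, 7, -5, -9, 9, 18]
Program A final stack: [7, 7, -5, -9, 9, 18]

Program B trace:
  After 'push 7': [7]
  After 'dup': [7, 7]
  After 'drop': [7]
  After 'push 7': [7, 7]
  After 'push -5': [7, 7, -5]
  After 'push -9': [7, 7, -5, -9]
  After 'push 9': [7, 7, -5, -9, 9]
  After 'push 18': [7, 7, -5, -9, 9, 18]
Program B final stack: [7, 7, -5, -9, 9, 18]
Same: yes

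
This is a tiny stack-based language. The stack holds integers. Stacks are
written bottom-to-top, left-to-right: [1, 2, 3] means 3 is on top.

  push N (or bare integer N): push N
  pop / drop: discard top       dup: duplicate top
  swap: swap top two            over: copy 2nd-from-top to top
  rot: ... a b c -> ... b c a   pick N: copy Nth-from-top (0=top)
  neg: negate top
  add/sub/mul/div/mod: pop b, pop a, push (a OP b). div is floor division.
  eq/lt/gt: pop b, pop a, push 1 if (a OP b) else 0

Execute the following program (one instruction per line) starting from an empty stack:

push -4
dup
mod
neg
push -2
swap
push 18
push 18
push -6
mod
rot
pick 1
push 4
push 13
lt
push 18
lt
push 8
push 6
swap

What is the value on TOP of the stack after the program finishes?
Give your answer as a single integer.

After 'push -4': [-4]
After 'dup': [-4, -4]
After 'mod': [0]
After 'neg': [0]
After 'push -2': [0, -2]
After 'swap': [-2, 0]
After 'push 18': [-2, 0, 18]
After 'push 18': [-2, 0, 18, 18]
After 'push -6': [-2, 0, 18, 18, -6]
After 'mod': [-2, 0, 18, 0]
After 'rot': [-2, 18, 0, 0]
After 'pick 1': [-2, 18, 0, 0, 0]
After 'push 4': [-2, 18, 0, 0, 0, 4]
After 'push 13': [-2, 18, 0, 0, 0, 4, 13]
After 'lt': [-2, 18, 0, 0, 0, 1]
After 'push 18': [-2, 18, 0, 0, 0, 1, 18]
After 'lt': [-2, 18, 0, 0, 0, 1]
After 'push 8': [-2, 18, 0, 0, 0, 1, 8]
After 'push 6': [-2, 18, 0, 0, 0, 1, 8, 6]
After 'swap': [-2, 18, 0, 0, 0, 1, 6, 8]

Answer: 8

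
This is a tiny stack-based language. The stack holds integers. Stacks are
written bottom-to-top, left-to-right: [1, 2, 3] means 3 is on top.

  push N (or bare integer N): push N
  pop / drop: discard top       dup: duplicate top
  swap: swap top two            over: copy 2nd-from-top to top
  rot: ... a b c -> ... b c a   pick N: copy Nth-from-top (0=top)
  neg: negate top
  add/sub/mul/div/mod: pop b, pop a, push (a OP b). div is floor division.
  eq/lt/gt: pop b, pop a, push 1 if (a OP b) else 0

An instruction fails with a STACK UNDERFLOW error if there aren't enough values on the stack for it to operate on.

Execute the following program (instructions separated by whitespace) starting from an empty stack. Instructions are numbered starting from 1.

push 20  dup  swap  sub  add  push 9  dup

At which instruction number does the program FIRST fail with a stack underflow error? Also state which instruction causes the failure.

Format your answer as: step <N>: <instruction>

Step 1 ('push 20'): stack = [20], depth = 1
Step 2 ('dup'): stack = [20, 20], depth = 2
Step 3 ('swap'): stack = [20, 20], depth = 2
Step 4 ('sub'): stack = [0], depth = 1
Step 5 ('add'): needs 2 value(s) but depth is 1 — STACK UNDERFLOW

Answer: step 5: add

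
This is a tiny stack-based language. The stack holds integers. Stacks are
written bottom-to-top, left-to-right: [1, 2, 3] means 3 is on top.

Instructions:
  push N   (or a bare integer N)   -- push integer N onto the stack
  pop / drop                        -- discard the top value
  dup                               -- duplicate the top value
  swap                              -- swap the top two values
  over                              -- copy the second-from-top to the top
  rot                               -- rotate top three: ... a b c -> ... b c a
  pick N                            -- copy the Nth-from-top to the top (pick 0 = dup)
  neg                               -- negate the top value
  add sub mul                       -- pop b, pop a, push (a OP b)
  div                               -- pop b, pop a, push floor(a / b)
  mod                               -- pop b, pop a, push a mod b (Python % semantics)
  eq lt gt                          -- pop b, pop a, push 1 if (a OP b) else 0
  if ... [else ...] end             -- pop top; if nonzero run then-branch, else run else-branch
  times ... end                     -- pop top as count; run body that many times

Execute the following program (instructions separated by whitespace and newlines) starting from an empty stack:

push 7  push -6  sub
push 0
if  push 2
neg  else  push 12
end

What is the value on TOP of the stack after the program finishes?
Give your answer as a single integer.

After 'push 7': [7]
After 'push -6': [7, -6]
After 'sub': [13]
After 'push 0': [13, 0]
After 'if': [13]
After 'push 12': [13, 12]

Answer: 12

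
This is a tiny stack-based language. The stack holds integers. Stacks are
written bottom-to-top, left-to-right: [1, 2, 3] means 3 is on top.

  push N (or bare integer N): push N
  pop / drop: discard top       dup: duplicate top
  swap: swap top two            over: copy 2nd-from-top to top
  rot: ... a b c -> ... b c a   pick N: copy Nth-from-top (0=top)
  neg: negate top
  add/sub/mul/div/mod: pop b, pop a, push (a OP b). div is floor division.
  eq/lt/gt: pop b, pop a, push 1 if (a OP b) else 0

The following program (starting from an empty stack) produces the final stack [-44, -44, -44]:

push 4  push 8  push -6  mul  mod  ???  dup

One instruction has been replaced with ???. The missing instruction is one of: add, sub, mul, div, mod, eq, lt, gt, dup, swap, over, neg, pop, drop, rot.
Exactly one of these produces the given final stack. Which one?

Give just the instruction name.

Stack before ???: [-44]
Stack after ???:  [-44, -44]
The instruction that transforms [-44] -> [-44, -44] is: dup

Answer: dup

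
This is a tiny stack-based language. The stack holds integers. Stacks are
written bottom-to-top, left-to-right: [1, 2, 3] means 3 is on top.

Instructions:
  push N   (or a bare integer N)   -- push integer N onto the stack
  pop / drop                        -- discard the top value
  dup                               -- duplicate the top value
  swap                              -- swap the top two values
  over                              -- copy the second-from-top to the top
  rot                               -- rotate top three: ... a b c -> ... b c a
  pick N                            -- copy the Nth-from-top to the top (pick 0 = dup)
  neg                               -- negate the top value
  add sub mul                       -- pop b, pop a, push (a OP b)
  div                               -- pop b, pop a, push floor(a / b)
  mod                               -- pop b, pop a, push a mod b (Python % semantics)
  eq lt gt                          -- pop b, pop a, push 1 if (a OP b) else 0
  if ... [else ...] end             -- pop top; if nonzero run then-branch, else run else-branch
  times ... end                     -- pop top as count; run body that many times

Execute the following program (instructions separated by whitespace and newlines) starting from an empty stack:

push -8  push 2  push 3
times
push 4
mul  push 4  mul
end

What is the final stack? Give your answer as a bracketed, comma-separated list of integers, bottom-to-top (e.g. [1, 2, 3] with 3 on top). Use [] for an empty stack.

Answer: [-8, 8192]

Derivation:
After 'push -8': [-8]
After 'push 2': [-8, 2]
After 'push 3': [-8, 2, 3]
After 'times': [-8, 2]
After 'push 4': [-8, 2, 4]
After 'mul': [-8, 8]
After 'push 4': [-8, 8, 4]
After 'mul': [-8, 32]
After 'push 4': [-8, 32, 4]
After 'mul': [-8, 128]
After 'push 4': [-8, 128, 4]
After 'mul': [-8, 512]
After 'push 4': [-8, 512, 4]
After 'mul': [-8, 2048]
After 'push 4': [-8, 2048, 4]
After 'mul': [-8, 8192]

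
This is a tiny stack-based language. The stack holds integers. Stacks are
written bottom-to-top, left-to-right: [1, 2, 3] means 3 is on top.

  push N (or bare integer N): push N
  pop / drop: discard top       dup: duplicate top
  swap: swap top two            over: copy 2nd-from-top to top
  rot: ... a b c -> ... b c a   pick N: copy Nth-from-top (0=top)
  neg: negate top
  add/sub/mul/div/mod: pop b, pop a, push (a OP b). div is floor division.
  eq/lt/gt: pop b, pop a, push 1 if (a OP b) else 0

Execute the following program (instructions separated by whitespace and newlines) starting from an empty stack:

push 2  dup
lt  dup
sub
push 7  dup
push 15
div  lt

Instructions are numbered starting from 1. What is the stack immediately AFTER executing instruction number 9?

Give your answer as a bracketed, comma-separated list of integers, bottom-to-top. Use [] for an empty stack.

Answer: [0, 7, 0]

Derivation:
Step 1 ('push 2'): [2]
Step 2 ('dup'): [2, 2]
Step 3 ('lt'): [0]
Step 4 ('dup'): [0, 0]
Step 5 ('sub'): [0]
Step 6 ('push 7'): [0, 7]
Step 7 ('dup'): [0, 7, 7]
Step 8 ('push 15'): [0, 7, 7, 15]
Step 9 ('div'): [0, 7, 0]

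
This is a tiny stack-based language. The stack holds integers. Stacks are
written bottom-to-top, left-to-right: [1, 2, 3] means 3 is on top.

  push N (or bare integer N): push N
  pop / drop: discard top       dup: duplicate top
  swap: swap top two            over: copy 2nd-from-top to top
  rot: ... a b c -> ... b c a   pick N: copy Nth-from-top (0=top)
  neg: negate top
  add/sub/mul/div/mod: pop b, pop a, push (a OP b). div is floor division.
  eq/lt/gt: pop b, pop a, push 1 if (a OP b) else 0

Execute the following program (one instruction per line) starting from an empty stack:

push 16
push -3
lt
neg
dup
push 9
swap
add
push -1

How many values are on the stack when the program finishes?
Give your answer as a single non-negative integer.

Answer: 3

Derivation:
After 'push 16': stack = [16] (depth 1)
After 'push -3': stack = [16, -3] (depth 2)
After 'lt': stack = [0] (depth 1)
After 'neg': stack = [0] (depth 1)
After 'dup': stack = [0, 0] (depth 2)
After 'push 9': stack = [0, 0, 9] (depth 3)
After 'swap': stack = [0, 9, 0] (depth 3)
After 'add': stack = [0, 9] (depth 2)
After 'push -1': stack = [0, 9, -1] (depth 3)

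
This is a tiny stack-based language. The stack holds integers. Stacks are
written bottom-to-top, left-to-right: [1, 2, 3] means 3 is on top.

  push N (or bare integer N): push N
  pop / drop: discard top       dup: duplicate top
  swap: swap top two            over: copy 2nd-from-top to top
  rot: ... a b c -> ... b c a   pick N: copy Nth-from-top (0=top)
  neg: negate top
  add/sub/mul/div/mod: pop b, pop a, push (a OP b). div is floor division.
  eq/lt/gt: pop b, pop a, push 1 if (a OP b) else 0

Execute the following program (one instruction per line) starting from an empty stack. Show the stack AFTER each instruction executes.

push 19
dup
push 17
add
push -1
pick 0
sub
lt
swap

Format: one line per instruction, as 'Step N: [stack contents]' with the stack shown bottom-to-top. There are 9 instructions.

Step 1: [19]
Step 2: [19, 19]
Step 3: [19, 19, 17]
Step 4: [19, 36]
Step 5: [19, 36, -1]
Step 6: [19, 36, -1, -1]
Step 7: [19, 36, 0]
Step 8: [19, 0]
Step 9: [0, 19]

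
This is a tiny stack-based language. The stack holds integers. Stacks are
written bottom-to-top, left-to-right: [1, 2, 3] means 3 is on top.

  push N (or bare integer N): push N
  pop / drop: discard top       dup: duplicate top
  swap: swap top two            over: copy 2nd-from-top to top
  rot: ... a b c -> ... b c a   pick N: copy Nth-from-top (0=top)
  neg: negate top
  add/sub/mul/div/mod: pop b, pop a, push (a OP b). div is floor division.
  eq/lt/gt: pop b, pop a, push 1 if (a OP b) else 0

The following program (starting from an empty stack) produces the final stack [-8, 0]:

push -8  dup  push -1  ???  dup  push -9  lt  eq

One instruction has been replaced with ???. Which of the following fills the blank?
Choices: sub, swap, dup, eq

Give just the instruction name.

Answer: sub

Derivation:
Stack before ???: [-8, -8, -1]
Stack after ???:  [-8, -7]
Checking each choice:
  sub: MATCH
  swap: produces [-8, -1, 0]
  dup: produces [-8, -8, -1, 0]
  eq: produces [-8, 1]


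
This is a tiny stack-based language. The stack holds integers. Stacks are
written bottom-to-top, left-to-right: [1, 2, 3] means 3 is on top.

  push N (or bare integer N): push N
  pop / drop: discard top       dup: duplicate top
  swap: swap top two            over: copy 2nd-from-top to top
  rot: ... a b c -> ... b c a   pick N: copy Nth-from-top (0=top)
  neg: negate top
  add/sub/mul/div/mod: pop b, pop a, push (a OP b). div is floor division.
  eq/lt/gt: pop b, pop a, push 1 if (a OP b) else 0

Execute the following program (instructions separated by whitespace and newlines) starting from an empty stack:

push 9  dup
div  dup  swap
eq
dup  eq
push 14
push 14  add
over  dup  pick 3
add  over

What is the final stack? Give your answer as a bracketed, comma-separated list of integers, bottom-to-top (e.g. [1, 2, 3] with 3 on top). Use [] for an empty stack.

After 'push 9': [9]
After 'dup': [9, 9]
After 'div': [1]
After 'dup': [1, 1]
After 'swap': [1, 1]
After 'eq': [1]
After 'dup': [1, 1]
After 'eq': [1]
After 'push 14': [1, 14]
After 'push 14': [1, 14, 14]
After 'add': [1, 28]
After 'over': [1, 28, 1]
After 'dup': [1, 28, 1, 1]
After 'pick 3': [1, 28, 1, 1, 1]
After 'add': [1, 28, 1, 2]
After 'over': [1, 28, 1, 2, 1]

Answer: [1, 28, 1, 2, 1]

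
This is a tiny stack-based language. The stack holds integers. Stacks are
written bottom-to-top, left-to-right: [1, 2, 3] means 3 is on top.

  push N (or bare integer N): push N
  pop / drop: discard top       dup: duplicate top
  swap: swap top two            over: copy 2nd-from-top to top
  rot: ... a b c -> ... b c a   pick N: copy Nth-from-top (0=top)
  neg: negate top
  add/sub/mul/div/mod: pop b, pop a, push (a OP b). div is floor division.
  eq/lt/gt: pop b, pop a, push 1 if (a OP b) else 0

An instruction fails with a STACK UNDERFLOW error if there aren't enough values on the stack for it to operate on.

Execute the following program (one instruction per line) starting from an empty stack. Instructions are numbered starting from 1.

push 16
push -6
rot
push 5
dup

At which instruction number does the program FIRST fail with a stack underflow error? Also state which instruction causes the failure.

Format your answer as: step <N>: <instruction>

Step 1 ('push 16'): stack = [16], depth = 1
Step 2 ('push -6'): stack = [16, -6], depth = 2
Step 3 ('rot'): needs 3 value(s) but depth is 2 — STACK UNDERFLOW

Answer: step 3: rot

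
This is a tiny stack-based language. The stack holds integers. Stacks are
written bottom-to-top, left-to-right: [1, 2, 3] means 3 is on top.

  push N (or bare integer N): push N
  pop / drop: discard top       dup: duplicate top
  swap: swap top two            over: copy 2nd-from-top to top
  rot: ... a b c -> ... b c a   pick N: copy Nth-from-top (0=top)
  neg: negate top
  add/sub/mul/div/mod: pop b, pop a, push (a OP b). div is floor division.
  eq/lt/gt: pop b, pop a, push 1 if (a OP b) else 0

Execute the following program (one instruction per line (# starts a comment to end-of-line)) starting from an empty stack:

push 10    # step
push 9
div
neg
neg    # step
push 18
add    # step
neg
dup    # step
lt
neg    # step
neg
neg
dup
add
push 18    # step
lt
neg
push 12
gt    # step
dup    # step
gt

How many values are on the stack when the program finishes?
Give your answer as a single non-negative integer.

After 'push 10': stack = [10] (depth 1)
After 'push 9': stack = [10, 9] (depth 2)
After 'div': stack = [1] (depth 1)
After 'neg': stack = [-1] (depth 1)
After 'neg': stack = [1] (depth 1)
After 'push 18': stack = [1, 18] (depth 2)
After 'add': stack = [19] (depth 1)
After 'neg': stack = [-19] (depth 1)
After 'dup': stack = [-19, -19] (depth 2)
After 'lt': stack = [0] (depth 1)
  ...
After 'neg': stack = [0] (depth 1)
After 'dup': stack = [0, 0] (depth 2)
After 'add': stack = [0] (depth 1)
After 'push 18': stack = [0, 18] (depth 2)
After 'lt': stack = [1] (depth 1)
After 'neg': stack = [-1] (depth 1)
After 'push 12': stack = [-1, 12] (depth 2)
After 'gt': stack = [0] (depth 1)
After 'dup': stack = [0, 0] (depth 2)
After 'gt': stack = [0] (depth 1)

Answer: 1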